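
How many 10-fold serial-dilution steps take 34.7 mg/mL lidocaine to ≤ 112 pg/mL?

9

Need 10ⁿ ≥ 3.10 × 10⁸, so n ≥ log(3.10 × 10⁸)/log(10) = 8.49.
Minimum whole steps: n = 9.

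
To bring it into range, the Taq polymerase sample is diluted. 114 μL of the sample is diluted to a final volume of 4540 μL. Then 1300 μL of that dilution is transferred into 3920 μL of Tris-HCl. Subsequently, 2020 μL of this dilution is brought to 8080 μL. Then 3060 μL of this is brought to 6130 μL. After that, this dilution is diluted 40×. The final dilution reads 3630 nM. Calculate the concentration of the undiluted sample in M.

0.186 M

Overall dilution factor = 39.82 × 4.015 × 4 × 2.003 × 40 = 5.13 × 10⁴.
Original = 3630 nM × 5.13 × 10⁴ = 1.86 × 10⁸ nM = 0.186 M.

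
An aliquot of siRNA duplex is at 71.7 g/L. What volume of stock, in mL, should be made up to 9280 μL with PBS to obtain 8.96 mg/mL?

1.16 mL

8.96 mg/mL = 8.96 g/L.
V₁ = C₂V₂/C₁ = 8.96 × 9280 / 71.7 = 1160 μL = 1.16 mL.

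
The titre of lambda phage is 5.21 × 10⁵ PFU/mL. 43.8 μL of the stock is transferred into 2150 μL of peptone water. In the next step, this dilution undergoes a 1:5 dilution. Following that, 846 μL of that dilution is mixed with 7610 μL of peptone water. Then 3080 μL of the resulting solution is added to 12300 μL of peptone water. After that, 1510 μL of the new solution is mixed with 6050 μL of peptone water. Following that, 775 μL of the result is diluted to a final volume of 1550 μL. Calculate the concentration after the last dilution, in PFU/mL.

Overall dilution factor = 50.09 × 5 × 9.995 × 4.994 × 5.007 × 2 = 1.25 × 10⁵.
5.21 × 10⁵ PFU/mL / 1.25 × 10⁵ = 4.16 PFU/mL.

4.16 PFU/mL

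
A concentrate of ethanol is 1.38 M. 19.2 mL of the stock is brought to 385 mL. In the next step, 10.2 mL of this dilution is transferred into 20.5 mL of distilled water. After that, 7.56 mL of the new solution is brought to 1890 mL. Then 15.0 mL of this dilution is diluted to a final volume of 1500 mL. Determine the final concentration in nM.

915 nM

Overall dilution factor = 20.05 × 3.010 × 250 × 100 = 1.51 × 10⁶.
1.38 M / 1.51 × 10⁶ = 9.15 × 10⁻⁷ M = 915 nM.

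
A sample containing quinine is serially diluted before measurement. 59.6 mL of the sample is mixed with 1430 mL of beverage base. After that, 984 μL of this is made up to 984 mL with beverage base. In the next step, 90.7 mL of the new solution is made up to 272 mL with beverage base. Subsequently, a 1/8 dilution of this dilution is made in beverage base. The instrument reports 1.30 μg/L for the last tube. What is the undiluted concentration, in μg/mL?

Overall dilution factor = 24.99 × 1000 × 2.999 × 8 = 6.00 × 10⁵.
Original = 1.30 μg/L × 6.00 × 10⁵ = 7.80 × 10⁵ μg/L = 780 μg/mL.

780 μg/mL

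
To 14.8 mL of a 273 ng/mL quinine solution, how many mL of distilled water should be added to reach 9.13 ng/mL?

V₂ = C₁V₁/C₂ = 273 × 14.8 / 9.13 = 443 mL.
Diluent to add = V₂ − V₁ = 443 − 14.8 = 428 mL.

428 mL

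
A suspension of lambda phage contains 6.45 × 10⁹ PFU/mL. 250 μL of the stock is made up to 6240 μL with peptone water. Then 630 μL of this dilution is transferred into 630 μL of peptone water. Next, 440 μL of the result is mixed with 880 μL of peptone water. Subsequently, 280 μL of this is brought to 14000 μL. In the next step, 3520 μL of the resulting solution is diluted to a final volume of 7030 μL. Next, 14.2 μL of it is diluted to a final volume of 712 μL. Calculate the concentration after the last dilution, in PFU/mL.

Overall dilution factor = 24.96 × 2 × 3 × 50 × 1.997 × 50.14 = 7.50 × 10⁵.
6.45 × 10⁹ PFU/mL / 7.50 × 10⁵ = 8600 PFU/mL.

8600 PFU/mL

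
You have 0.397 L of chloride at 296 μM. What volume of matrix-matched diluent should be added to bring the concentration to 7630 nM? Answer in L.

7630 nM = 7.63 μM.
V₂ = C₁V₁/C₂ = 296 × 0.397 / 7.63 = 15.4 L.
Diluent to add = V₂ − V₁ = 15.4 − 0.397 = 15.0 L.

15.0 L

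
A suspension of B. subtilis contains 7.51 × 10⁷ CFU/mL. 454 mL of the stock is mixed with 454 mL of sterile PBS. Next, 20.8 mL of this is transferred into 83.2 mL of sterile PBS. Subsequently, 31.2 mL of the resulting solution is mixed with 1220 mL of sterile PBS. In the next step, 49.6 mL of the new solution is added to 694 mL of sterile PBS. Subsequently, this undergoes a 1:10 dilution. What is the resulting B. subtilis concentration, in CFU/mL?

1250 CFU/mL

Overall dilution factor = 2 × 5 × 40.10 × 14.99 × 10 = 6.01 × 10⁴.
7.51 × 10⁷ CFU/mL / 6.01 × 10⁴ = 1250 CFU/mL.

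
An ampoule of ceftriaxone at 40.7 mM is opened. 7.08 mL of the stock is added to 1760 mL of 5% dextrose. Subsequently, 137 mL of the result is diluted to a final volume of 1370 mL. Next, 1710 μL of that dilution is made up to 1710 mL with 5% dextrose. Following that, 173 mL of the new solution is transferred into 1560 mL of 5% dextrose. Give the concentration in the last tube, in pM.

1630 pM

Overall dilution factor = 249.6 × 10 × 1000 × 10.02 = 2.50 × 10⁷.
40.7 mM / 2.50 × 10⁷ = 1.63 × 10⁻⁶ mM = 1630 pM.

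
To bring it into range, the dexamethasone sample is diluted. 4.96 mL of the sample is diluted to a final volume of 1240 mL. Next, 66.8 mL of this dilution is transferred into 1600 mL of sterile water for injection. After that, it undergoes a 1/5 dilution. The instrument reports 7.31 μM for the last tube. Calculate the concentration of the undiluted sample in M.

0.228 M

Overall dilution factor = 250 × 24.95 × 5 = 3.12 × 10⁴.
Original = 7.31 μM × 3.12 × 10⁴ = 2.28 × 10⁵ μM = 0.228 M.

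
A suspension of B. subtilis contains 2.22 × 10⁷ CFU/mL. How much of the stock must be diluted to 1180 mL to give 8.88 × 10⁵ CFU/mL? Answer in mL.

V₁ = C₂V₂/C₁ = 8.88 × 10⁵ × 1180 / 2.22 × 10⁷ = 47.2 mL.

47.2 mL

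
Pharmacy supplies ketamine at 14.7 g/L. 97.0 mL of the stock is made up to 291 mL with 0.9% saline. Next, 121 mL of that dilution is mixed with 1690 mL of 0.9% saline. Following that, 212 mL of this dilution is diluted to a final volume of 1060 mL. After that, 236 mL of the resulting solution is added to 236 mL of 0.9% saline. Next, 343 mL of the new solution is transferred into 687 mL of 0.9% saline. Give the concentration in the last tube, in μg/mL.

10.9 μg/mL

Overall dilution factor = 3 × 14.97 × 5 × 2 × 3.003 = 1348.
14.7 g/L / 1348 = 0.0109 g/L = 10.9 μg/mL.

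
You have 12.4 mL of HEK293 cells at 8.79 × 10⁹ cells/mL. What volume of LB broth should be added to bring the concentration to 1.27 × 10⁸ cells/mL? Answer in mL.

V₂ = C₁V₁/C₂ = 8.79 × 10⁹ × 12.4 / 1.27 × 10⁸ = 858 mL.
Diluent to add = V₂ − V₁ = 858 − 12.4 = 846 mL.

846 mL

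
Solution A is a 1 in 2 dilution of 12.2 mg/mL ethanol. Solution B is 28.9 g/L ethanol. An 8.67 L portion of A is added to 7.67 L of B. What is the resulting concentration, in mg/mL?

16.8 mg/mL

C_A = 12.2 mg/mL / 2 = 6.10 mg/mL.
C_B = 28.9 g/L = 28.9 mg/mL.
C_mix = (C_A·V_A + C_B·V_B)/(V_A + V_B) = (6.10×8.67 + 28.9×7.67) / 16.34 = 16.8 mg/mL.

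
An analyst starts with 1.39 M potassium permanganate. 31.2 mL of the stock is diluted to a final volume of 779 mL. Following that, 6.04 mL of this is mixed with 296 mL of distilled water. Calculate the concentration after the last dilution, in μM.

Overall dilution factor = 24.97 × 50.01 = 1249.
1.39 M / 1249 = 1.11 × 10⁻³ M = 1110 μM.

1110 μM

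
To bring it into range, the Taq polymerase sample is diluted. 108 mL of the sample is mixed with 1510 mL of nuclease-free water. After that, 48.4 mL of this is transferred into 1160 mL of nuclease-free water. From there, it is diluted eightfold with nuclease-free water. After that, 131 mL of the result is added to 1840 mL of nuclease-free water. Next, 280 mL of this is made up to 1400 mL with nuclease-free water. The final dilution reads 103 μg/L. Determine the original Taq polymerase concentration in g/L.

23.2 g/L

Overall dilution factor = 14.98 × 24.97 × 8 × 15.05 × 5 = 2.25 × 10⁵.
Original = 103 μg/L × 2.25 × 10⁵ = 2.32 × 10⁷ μg/L = 23.2 g/L.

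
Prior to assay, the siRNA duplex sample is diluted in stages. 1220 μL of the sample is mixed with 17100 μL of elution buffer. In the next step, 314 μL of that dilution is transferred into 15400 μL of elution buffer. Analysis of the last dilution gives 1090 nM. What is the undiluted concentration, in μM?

Overall dilution factor = 15.02 × 50.04 = 751.
Original = 1090 nM × 751 = 8.19 × 10⁵ nM = 819 μM.

819 μM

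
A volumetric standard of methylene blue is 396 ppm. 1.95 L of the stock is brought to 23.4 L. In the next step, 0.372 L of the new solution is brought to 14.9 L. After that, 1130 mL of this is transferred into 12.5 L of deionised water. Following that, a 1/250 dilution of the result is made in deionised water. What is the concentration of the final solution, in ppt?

Overall dilution factor = 12 × 40.05 × 12.06 × 250 = 1.45 × 10⁶.
396 ppm / 1.45 × 10⁶ = 2.73 × 10⁻⁴ ppm = 273 ppt.

273 ppt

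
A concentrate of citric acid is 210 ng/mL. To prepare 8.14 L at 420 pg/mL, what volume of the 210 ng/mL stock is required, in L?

420 pg/mL = 0.420 ng/mL.
V₁ = C₂V₂/C₁ = 0.420 × 8.14 / 210 = 0.0163 L.

0.0163 L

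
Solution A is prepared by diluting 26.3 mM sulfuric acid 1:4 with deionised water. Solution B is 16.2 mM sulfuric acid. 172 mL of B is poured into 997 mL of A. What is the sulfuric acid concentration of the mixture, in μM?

7990 μM

C_A = 26.3 mM / 4 = 6.58 mM.
C_mix = (C_A·V_A + C_B·V_B)/(V_A + V_B) = (6.58×997 + 16.2×172) / 1169 = 7.99 mM = 7990 μM.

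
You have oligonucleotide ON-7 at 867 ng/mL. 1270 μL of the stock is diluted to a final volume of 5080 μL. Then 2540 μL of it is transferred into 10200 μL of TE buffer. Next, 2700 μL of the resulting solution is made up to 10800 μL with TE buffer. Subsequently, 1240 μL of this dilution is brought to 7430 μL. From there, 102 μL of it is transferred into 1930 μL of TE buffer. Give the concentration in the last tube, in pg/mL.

Overall dilution factor = 4 × 5.016 × 4 × 5.992 × 19.92 = 9580.
867 ng/mL / 9580 = 0.0905 ng/mL = 90.5 pg/mL.

90.5 pg/mL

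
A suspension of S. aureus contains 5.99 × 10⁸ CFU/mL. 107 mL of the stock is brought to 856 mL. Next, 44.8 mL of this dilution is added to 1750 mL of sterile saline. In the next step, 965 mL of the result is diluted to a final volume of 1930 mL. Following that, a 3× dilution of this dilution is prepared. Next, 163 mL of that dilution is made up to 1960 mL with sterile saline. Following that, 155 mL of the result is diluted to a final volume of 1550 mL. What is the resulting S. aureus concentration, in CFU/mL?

2590 CFU/mL

Overall dilution factor = 8 × 40.06 × 2 × 3 × 12.02 × 10 = 2.31 × 10⁵.
5.99 × 10⁸ CFU/mL / 2.31 × 10⁵ = 2590 CFU/mL.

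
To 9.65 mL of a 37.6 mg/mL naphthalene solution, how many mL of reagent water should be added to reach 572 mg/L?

625 mL

572 mg/L = 0.572 mg/mL.
V₂ = C₁V₁/C₂ = 37.6 × 9.65 / 0.572 = 634 mL.
Diluent to add = V₂ − V₁ = 634 − 9.65 = 625 mL.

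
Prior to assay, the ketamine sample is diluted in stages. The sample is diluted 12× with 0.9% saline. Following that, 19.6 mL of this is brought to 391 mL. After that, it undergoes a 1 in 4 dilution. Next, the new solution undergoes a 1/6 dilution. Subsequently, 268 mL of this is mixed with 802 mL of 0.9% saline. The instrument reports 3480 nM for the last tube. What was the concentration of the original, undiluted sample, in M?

0.0798 M

Overall dilution factor = 12 × 19.95 × 4 × 6 × 3.993 = 2.29 × 10⁴.
Original = 3480 nM × 2.29 × 10⁴ = 7.98 × 10⁷ nM = 0.0798 M.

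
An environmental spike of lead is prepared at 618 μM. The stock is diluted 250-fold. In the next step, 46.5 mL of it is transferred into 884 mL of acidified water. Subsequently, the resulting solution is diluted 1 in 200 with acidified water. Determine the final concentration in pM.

618 pM

Overall dilution factor = 250 × 20.01 × 200 = 1.00 × 10⁶.
618 μM / 1.00 × 10⁶ = 6.18 × 10⁻⁴ μM = 618 pM.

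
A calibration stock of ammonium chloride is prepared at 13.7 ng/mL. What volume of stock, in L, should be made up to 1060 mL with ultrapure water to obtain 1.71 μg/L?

1.71 μg/L = 1.71 ng/mL.
V₁ = C₂V₂/C₁ = 1.71 × 1060 / 13.7 = 132 mL = 0.132 L.

0.132 L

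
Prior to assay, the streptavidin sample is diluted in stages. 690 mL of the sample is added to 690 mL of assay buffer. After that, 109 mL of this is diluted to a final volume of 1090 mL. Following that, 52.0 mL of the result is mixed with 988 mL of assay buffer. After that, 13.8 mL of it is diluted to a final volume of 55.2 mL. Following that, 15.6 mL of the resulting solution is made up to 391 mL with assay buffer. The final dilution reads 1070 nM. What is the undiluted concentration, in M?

Overall dilution factor = 2 × 10 × 20 × 4 × 25.06 = 4.01 × 10⁴.
Original = 1070 nM × 4.01 × 10⁴ = 4.29 × 10⁷ nM = 0.0429 M.

0.0429 M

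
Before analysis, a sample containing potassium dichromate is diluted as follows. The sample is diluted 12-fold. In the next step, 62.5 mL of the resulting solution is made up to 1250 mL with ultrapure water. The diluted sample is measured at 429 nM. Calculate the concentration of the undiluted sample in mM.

Overall dilution factor = 12 × 20 = 240.
Original = 429 nM × 240 = 1.03 × 10⁵ nM = 0.103 mM.

0.103 mM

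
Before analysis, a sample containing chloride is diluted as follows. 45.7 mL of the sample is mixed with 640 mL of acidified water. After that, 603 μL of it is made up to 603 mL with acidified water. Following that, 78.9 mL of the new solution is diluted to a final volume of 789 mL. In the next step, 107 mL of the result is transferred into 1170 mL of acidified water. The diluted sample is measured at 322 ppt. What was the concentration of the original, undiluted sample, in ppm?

577 ppm

Overall dilution factor = 15.00 × 1000 × 10 × 11.93 = 1.79 × 10⁶.
Original = 322 ppt × 1.79 × 10⁶ = 5.77 × 10⁸ ppt = 577 ppm.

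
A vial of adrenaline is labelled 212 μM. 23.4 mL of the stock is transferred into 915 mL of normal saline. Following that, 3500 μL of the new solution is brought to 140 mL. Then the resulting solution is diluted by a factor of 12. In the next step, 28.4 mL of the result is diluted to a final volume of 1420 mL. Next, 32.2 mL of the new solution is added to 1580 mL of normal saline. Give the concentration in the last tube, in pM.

4.40 pM

Overall dilution factor = 40.10 × 40 × 12 × 50 × 50.07 = 4.82 × 10⁷.
212 μM / 4.82 × 10⁷ = 4.40 × 10⁻⁶ μM = 4.40 pM.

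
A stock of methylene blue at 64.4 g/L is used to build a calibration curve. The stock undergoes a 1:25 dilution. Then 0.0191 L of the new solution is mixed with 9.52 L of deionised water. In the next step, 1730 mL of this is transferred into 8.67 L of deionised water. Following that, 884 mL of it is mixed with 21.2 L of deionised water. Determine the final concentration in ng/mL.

34.3 ng/mL

Overall dilution factor = 25 × 499.4 × 6.012 × 24.98 = 1.88 × 10⁶.
64.4 g/L / 1.88 × 10⁶ = 3.43 × 10⁻⁵ g/L = 34.3 ng/mL.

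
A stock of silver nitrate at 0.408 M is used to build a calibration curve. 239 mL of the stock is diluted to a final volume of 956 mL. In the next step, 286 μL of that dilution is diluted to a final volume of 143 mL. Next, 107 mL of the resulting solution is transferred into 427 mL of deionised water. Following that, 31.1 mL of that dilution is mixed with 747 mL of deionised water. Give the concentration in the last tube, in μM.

Overall dilution factor = 4 × 500 × 4.991 × 25.02 = 2.50 × 10⁵.
0.408 M / 2.50 × 10⁵ = 1.63 × 10⁻⁶ M = 1.63 μM.

1.63 μM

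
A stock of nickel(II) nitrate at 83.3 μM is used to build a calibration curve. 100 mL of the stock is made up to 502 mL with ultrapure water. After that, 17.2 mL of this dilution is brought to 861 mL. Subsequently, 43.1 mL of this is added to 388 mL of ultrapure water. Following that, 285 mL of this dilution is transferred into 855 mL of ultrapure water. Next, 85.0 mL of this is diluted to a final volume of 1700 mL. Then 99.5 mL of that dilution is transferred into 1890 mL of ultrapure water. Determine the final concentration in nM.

Overall dilution factor = 5.020 × 50.06 × 10.00 × 4 × 20 × 19.99 = 4.02 × 10⁶.
83.3 μM / 4.02 × 10⁶ = 2.07 × 10⁻⁵ μM = 0.0207 nM.

0.0207 nM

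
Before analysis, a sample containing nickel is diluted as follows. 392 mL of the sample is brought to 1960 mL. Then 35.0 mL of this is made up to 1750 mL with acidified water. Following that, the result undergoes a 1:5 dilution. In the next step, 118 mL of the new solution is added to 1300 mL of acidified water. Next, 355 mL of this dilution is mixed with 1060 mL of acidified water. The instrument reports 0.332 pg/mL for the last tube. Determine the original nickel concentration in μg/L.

Overall dilution factor = 5 × 50 × 5 × 12.02 × 3.986 = 5.99 × 10⁴.
Original = 0.332 pg/mL × 5.99 × 10⁴ = 1.99 × 10⁴ pg/mL = 19.9 μg/L.

19.9 μg/L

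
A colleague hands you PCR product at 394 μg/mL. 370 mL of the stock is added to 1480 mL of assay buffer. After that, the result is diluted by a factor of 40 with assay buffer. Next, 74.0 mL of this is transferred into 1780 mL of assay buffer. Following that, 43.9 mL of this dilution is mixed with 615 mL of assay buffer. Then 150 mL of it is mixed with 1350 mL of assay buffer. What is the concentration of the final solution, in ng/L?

524 ng/L

Overall dilution factor = 5 × 40 × 25.05 × 15.01 × 10 = 7.52 × 10⁵.
394 μg/mL / 7.52 × 10⁵ = 5.24 × 10⁻⁴ μg/mL = 524 ng/L.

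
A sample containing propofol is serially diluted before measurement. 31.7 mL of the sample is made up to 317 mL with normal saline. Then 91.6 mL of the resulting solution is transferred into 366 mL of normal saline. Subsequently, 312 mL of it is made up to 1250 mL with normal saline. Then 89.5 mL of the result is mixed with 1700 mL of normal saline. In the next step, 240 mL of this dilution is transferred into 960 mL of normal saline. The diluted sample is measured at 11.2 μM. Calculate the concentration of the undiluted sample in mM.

224 mM

Overall dilution factor = 10 × 4.996 × 4.006 × 19.99 × 5 = 2.00 × 10⁴.
Original = 11.2 μM × 2.00 × 10⁴ = 2.24 × 10⁵ μM = 224 mM.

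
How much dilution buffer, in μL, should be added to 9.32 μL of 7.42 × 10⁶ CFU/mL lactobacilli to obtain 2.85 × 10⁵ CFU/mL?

233 μL

V₂ = C₁V₁/C₂ = 7.42 × 10⁶ × 9.32 / 2.85 × 10⁵ = 243 μL.
Diluent to add = V₂ − V₁ = 243 − 9.32 = 233 μL.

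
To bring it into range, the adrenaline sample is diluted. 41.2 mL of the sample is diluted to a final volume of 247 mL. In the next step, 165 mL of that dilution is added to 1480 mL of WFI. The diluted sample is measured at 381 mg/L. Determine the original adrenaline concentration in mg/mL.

Overall dilution factor = 5.995 × 9.970 = 59.8.
Original = 381 mg/L × 59.8 = 2.28 × 10⁴ mg/L = 22.8 mg/mL.

22.8 mg/mL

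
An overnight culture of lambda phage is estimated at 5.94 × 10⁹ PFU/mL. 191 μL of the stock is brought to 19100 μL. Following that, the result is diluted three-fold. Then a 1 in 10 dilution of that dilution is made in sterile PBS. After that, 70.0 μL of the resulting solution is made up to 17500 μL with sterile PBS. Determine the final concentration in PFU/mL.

Overall dilution factor = 100 × 3 × 10 × 250 = 7.50 × 10⁵.
5.94 × 10⁹ PFU/mL / 7.50 × 10⁵ = 7920 PFU/mL.

7920 PFU/mL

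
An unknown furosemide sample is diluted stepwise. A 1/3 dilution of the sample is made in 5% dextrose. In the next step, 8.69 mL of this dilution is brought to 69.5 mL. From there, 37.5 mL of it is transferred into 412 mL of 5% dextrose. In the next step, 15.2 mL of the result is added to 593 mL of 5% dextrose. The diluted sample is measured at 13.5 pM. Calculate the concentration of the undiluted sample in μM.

0.155 μM

Overall dilution factor = 3 × 7.998 × 11.99 × 40.01 = 1.15 × 10⁴.
Original = 13.5 pM × 1.15 × 10⁴ = 1.55 × 10⁵ pM = 0.155 μM.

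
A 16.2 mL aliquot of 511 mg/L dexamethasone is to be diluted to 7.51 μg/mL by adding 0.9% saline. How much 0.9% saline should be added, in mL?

1090 mL

7.51 μg/mL = 7.51 mg/L.
V₂ = C₁V₁/C₂ = 511 × 16.2 / 7.51 = 1102 mL.
Diluent to add = V₂ − V₁ = 1102 − 16.2 = 1090 mL.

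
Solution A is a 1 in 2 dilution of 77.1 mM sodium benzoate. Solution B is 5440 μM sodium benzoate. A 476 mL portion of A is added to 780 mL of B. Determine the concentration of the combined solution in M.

C_A = 77.1 mM / 2 = 38.5 mM.
C_B = 5440 μM = 5.44 mM.
C_mix = (C_A·V_A + C_B·V_B)/(V_A + V_B) = (38.5×476 + 5.44×780) / 1256 = 18.0 mM = 0.0180 M.

0.0180 M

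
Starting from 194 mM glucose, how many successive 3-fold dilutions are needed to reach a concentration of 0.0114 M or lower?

3

Need 3ⁿ ≥ 17.0, so n ≥ log(17.0)/log(3) = 2.58.
Minimum whole steps: n = 3.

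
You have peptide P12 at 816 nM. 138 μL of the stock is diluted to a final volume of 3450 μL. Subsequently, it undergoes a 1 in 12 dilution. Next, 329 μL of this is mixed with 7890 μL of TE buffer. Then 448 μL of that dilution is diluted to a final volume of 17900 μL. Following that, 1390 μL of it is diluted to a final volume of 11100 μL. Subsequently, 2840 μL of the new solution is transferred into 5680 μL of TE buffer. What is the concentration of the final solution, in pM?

Overall dilution factor = 25 × 12 × 24.98 × 39.96 × 7.986 × 3 = 7.17 × 10⁶.
816 nM / 7.17 × 10⁶ = 1.14 × 10⁻⁴ nM = 0.114 pM.

0.114 pM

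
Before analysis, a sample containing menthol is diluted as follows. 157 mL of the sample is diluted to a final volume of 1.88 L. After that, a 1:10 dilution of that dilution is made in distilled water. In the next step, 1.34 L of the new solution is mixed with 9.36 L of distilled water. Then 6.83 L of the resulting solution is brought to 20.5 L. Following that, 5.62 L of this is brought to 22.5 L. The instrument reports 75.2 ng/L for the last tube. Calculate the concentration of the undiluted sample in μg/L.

Overall dilution factor = 11.97 × 10 × 7.985 × 3.001 × 4.004 = 1.15 × 10⁴.
Original = 75.2 ng/L × 1.15 × 10⁴ = 8.64 × 10⁵ ng/L = 864 μg/L.

864 μg/L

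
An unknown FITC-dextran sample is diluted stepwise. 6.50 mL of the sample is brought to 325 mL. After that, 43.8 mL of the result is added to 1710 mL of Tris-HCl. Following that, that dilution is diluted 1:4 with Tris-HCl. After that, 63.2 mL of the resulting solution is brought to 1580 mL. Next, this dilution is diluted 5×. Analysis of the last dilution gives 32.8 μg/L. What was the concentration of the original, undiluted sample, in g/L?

Overall dilution factor = 50 × 40.04 × 4 × 25 × 5 = 1.00 × 10⁶.
Original = 32.8 μg/L × 1.00 × 10⁶ = 3.28 × 10⁷ μg/L = 32.8 g/L.

32.8 g/L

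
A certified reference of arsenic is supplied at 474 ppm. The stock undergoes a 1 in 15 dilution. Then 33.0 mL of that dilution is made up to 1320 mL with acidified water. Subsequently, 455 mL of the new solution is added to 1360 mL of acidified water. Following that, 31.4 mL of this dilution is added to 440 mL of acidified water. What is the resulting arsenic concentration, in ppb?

13.2 ppb

Overall dilution factor = 15 × 40 × 3.989 × 15.01 = 3.59 × 10⁴.
474 ppm / 3.59 × 10⁴ = 0.0132 ppm = 13.2 ppb.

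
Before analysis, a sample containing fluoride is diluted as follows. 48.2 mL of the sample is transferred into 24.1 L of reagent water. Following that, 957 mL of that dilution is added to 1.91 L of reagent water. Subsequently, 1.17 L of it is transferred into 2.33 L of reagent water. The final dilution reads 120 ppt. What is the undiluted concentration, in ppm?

Overall dilution factor = 501 × 2.996 × 2.991 = 4490.
Original = 120 ppt × 4490 = 5.39 × 10⁵ ppt = 0.539 ppm.

0.539 ppm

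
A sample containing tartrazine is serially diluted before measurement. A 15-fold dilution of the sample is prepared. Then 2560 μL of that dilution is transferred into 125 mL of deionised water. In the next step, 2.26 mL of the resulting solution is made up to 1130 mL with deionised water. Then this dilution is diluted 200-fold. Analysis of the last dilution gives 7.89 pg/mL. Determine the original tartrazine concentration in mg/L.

Overall dilution factor = 15 × 49.83 × 500 × 200 = 7.47 × 10⁷.
Original = 7.89 pg/mL × 7.47 × 10⁷ = 5.90 × 10⁸ pg/mL = 590 mg/L.

590 mg/L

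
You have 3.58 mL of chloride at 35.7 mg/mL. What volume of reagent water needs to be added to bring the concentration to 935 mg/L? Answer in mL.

935 mg/L = 0.935 mg/mL.
V₂ = C₁V₁/C₂ = 35.7 × 3.58 / 0.935 = 137 mL.
Diluent to add = V₂ − V₁ = 137 − 3.58 = 133 mL.

133 mL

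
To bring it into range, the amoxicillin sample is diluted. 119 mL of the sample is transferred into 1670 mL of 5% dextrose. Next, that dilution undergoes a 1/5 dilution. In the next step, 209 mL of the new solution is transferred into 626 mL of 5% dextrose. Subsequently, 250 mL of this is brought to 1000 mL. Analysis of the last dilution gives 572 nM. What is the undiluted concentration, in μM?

Overall dilution factor = 15.03 × 5 × 3.995 × 4 = 1201.
Original = 572 nM × 1201 = 6.87 × 10⁵ nM = 687 μM.

687 μM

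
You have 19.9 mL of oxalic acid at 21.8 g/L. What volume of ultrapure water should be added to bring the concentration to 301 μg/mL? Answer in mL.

1420 mL

301 μg/mL = 0.301 g/L.
V₂ = C₁V₁/C₂ = 21.8 × 19.9 / 0.301 = 1441 mL.
Diluent to add = V₂ − V₁ = 1441 − 19.9 = 1420 mL.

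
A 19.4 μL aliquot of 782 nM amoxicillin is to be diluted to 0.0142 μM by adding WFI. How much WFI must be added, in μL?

1050 μL

0.0142 μM = 14.2 nM.
V₂ = C₁V₁/C₂ = 782 × 19.4 / 14.2 = 1068 μL.
Diluent to add = V₂ − V₁ = 1068 − 19.4 = 1050 μL.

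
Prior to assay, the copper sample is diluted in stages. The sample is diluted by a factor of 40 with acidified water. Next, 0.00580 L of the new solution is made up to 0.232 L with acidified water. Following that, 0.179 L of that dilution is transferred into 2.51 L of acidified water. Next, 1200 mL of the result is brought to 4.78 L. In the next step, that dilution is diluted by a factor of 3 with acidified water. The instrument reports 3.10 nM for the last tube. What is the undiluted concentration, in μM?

Overall dilution factor = 40 × 40 × 15.02 × 3.983 × 3 = 2.87 × 10⁵.
Original = 3.10 nM × 2.87 × 10⁵ = 8.90 × 10⁵ nM = 890 μM.

890 μM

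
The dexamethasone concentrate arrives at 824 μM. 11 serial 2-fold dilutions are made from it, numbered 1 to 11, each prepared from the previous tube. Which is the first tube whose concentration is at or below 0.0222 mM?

Tube n has concentration 824 μM / 2ⁿ.
Need 2ⁿ ≥ 824 μM / 0.0222 mM = 37.1, so n ≥ 5.21.
First such tube: n = 6.

tube 6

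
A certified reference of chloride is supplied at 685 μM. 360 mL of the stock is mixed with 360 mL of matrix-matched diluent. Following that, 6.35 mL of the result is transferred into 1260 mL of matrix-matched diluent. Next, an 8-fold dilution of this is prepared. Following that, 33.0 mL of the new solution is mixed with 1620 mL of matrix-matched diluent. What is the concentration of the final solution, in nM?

Overall dilution factor = 2 × 199.4 × 8 × 50.09 = 1.60 × 10⁵.
685 μM / 1.60 × 10⁵ = 4.29 × 10⁻³ μM = 4.29 nM.

4.29 nM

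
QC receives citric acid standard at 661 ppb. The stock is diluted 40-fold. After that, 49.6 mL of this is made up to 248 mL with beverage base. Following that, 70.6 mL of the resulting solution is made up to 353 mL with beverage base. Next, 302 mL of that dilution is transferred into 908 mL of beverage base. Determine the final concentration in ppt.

165 ppt

Overall dilution factor = 40 × 5 × 5 × 4.007 = 4007.
661 ppb / 4007 = 0.165 ppb = 165 ppt.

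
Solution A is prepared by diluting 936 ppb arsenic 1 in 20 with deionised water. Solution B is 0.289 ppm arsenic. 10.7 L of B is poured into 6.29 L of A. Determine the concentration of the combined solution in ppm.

0.199 ppm

C_A = 936 ppb / 20 = 46.8 ppb.
C_B = 0.289 ppm = 289 ppb.
C_mix = (C_A·V_A + C_B·V_B)/(V_A + V_B) = (46.8×6.29 + 289×10.7) / 16.99 = 199 ppb = 0.199 ppm.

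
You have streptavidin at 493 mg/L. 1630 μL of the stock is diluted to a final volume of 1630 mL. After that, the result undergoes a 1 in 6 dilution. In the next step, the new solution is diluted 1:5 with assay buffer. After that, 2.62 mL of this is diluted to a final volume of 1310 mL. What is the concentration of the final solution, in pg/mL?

Overall dilution factor = 1000 × 6 × 5 × 500 = 1.50 × 10⁷.
493 mg/L / 1.50 × 10⁷ = 3.29 × 10⁻⁵ mg/L = 32.9 pg/mL.

32.9 pg/mL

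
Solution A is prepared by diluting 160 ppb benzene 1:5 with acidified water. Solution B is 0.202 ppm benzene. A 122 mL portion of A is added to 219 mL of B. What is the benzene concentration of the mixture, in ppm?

0.141 ppm

C_A = 160 ppb / 5 = 32.0 ppb.
C_B = 0.202 ppm = 202 ppb.
C_mix = (C_A·V_A + C_B·V_B)/(V_A + V_B) = (32.0×122 + 202×219) / 341.0 = 141 ppb = 0.141 ppm.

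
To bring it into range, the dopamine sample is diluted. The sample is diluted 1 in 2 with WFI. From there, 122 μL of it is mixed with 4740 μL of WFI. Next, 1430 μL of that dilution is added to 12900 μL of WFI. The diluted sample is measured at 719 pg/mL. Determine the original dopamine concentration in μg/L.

Overall dilution factor = 2 × 39.85 × 10.02 = 799.
Original = 719 pg/mL × 799 = 5.74 × 10⁵ pg/mL = 574 μg/L.

574 μg/L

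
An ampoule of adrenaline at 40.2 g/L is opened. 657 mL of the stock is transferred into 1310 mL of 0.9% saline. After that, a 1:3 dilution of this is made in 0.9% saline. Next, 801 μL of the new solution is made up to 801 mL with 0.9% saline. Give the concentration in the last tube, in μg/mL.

4.48 μg/mL

Overall dilution factor = 2.994 × 3 × 1000 = 8982.
40.2 g/L / 8982 = 4.48 × 10⁻³ g/L = 4.48 μg/mL.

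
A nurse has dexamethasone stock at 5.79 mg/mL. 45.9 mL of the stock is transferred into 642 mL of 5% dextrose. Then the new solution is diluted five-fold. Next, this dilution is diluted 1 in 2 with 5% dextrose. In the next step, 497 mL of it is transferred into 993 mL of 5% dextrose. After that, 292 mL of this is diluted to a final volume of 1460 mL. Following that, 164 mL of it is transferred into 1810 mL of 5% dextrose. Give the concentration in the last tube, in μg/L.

214 μg/L

Overall dilution factor = 14.99 × 5 × 2 × 2.998 × 5 × 12.04 = 2.70 × 10⁴.
5.79 mg/mL / 2.70 × 10⁴ = 2.14 × 10⁻⁴ mg/mL = 214 μg/L.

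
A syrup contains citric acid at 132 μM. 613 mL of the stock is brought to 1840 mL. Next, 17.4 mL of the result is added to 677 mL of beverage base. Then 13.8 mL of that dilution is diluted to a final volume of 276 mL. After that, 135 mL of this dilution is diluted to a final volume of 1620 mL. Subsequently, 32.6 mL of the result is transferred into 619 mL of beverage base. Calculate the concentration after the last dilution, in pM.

230 pM

Overall dilution factor = 3.002 × 39.91 × 20 × 12 × 19.99 = 5.75 × 10⁵.
132 μM / 5.75 × 10⁵ = 2.30 × 10⁻⁴ μM = 230 pM.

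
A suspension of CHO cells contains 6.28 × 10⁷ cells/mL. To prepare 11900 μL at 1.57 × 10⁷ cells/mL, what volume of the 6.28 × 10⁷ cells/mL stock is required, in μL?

2980 μL

V₁ = C₂V₂/C₁ = 1.57 × 10⁷ × 11900 / 6.28 × 10⁷ = 2975 μL.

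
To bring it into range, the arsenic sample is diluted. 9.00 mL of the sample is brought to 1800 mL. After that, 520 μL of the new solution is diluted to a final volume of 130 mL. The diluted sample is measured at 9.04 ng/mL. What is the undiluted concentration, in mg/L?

452 mg/L

Overall dilution factor = 200 × 250 = 5.00 × 10⁴.
Original = 9.04 ng/mL × 5.00 × 10⁴ = 4.52 × 10⁵ ng/mL = 452 mg/L.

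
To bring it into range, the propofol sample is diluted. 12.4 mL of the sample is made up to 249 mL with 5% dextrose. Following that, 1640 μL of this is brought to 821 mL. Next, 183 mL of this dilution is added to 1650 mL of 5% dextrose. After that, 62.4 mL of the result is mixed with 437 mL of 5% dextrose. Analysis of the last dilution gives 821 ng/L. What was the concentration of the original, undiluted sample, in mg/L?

Overall dilution factor = 20.08 × 500.6 × 10.02 × 8.003 = 8.06 × 10⁵.
Original = 821 ng/L × 8.06 × 10⁵ = 6.62 × 10⁸ ng/L = 662 mg/L.

662 mg/L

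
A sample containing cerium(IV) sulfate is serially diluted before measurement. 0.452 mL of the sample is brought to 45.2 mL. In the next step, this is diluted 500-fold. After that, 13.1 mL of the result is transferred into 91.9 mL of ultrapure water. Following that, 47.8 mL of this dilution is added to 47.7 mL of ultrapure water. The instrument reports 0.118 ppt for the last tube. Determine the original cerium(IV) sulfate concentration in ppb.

Overall dilution factor = 100 × 500 × 8.015 × 1.998 = 8.01 × 10⁵.
Original = 0.118 ppt × 8.01 × 10⁵ = 9.45 × 10⁴ ppt = 94.5 ppb.

94.5 ppb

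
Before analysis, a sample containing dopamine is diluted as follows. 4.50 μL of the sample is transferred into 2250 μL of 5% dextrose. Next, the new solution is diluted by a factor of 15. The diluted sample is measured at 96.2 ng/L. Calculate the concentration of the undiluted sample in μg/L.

Overall dilution factor = 501 × 15 = 7515.
Original = 96.2 ng/L × 7515 = 7.23 × 10⁵ ng/L = 723 μg/L.

723 μg/L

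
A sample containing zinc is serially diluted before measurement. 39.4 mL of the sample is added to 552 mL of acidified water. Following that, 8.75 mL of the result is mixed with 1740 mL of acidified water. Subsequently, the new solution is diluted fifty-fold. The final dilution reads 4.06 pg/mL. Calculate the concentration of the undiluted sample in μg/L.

Overall dilution factor = 15.01 × 199.9 × 50 = 1.50 × 10⁵.
Original = 4.06 pg/mL × 1.50 × 10⁵ = 6.09 × 10⁵ pg/mL = 609 μg/L.

609 μg/L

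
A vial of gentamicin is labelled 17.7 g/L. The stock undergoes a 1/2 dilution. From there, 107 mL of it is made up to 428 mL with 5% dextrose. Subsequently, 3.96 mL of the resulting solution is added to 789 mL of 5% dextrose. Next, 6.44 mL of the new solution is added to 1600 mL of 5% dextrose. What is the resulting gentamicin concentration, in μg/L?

44.3 μg/L

Overall dilution factor = 2 × 4 × 200.2 × 249.4 = 4.00 × 10⁵.
17.7 g/L / 4.00 × 10⁵ = 4.43 × 10⁻⁵ g/L = 44.3 μg/L.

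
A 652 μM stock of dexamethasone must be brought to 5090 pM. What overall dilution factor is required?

1.28 × 10⁵

Factor = C₀/C_target = 652 μM / 5090 pM = 1.28 × 10⁵.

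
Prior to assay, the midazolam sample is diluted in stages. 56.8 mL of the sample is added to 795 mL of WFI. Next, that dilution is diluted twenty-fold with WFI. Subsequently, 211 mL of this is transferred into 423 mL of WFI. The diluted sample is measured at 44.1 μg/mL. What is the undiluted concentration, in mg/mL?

39.7 mg/mL

Overall dilution factor = 15.00 × 20 × 3.005 = 901.
Original = 44.1 μg/mL × 901 = 3.97 × 10⁴ μg/mL = 39.7 mg/mL.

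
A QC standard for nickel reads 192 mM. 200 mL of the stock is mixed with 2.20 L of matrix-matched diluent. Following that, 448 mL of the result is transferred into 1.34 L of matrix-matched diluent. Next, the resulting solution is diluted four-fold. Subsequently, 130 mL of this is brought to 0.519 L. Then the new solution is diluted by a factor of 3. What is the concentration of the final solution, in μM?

83.7 μM

Overall dilution factor = 12 × 3.991 × 4 × 3.992 × 3 = 2294.
192 mM / 2294 = 0.0837 mM = 83.7 μM.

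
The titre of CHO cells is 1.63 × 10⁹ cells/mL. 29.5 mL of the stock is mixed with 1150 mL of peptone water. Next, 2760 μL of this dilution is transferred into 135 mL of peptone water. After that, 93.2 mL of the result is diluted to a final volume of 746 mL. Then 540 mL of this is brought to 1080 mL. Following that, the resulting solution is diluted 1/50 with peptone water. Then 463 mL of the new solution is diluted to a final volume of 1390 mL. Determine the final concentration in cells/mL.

Overall dilution factor = 39.98 × 49.91 × 8.004 × 2 × 50 × 3.002 = 4.80 × 10⁶.
1.63 × 10⁹ cells/mL / 4.80 × 10⁶ = 340 cells/mL.

340 cells/mL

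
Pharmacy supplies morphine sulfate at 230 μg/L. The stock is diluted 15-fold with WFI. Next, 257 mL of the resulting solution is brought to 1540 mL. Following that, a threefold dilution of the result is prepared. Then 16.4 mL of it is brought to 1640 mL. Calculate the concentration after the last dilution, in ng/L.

Overall dilution factor = 15 × 5.992 × 3 × 100 = 2.70 × 10⁴.
230 μg/L / 2.70 × 10⁴ = 8.53 × 10⁻³ μg/L = 8.53 ng/L.

8.53 ng/L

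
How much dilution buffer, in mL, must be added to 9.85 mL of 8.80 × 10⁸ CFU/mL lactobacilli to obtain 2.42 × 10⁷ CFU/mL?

348 mL

V₂ = C₁V₁/C₂ = 8.80 × 10⁸ × 9.85 / 2.42 × 10⁷ = 358 mL.
Diluent to add = V₂ − V₁ = 358 − 9.85 = 348 mL.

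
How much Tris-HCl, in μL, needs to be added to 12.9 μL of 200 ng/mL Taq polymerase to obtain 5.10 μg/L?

493 μL

5.10 μg/L = 5.10 ng/mL.
V₂ = C₁V₁/C₂ = 200 × 12.9 / 5.10 = 506 μL.
Diluent to add = V₂ − V₁ = 506 − 12.9 = 493 μL.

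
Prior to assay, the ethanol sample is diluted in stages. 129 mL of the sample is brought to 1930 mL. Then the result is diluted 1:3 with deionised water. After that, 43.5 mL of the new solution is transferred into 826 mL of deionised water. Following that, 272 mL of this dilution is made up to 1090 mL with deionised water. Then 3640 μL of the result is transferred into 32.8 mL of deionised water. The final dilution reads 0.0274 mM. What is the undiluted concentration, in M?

0.986 M

Overall dilution factor = 14.96 × 3 × 19.99 × 4.007 × 10.01 = 3.60 × 10⁴.
Original = 0.0274 mM × 3.60 × 10⁴ = 986 mM = 0.986 M.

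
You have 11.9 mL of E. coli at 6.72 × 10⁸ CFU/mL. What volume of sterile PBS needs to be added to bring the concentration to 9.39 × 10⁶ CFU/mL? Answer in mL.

840 mL

V₂ = C₁V₁/C₂ = 6.72 × 10⁸ × 11.9 / 9.39 × 10⁶ = 852 mL.
Diluent to add = V₂ − V₁ = 852 − 11.9 = 840 mL.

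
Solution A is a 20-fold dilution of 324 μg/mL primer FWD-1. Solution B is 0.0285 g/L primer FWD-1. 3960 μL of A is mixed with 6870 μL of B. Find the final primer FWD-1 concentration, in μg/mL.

C_A = 324 μg/mL / 20 = 16.2 μg/mL.
C_B = 0.0285 g/L = 28.5 μg/mL.
C_mix = (C_A·V_A + C_B·V_B)/(V_A + V_B) = (16.2×3960 + 28.5×6870) / 10830 = 24.0 μg/mL.

24.0 μg/mL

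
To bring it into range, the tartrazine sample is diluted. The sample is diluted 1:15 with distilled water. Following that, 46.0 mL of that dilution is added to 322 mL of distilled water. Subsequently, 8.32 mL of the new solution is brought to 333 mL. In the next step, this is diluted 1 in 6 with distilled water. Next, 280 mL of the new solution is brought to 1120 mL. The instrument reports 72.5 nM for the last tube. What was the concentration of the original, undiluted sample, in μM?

8360 μM

Overall dilution factor = 15 × 8 × 40.02 × 6 × 4 = 1.15 × 10⁵.
Original = 72.5 nM × 1.15 × 10⁵ = 8.36 × 10⁶ nM = 8360 μM.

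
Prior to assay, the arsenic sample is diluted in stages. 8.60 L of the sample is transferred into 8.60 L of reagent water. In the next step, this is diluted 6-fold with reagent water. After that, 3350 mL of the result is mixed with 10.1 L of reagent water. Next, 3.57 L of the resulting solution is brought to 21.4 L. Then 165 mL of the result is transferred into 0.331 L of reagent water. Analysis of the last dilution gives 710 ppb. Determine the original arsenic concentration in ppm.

Overall dilution factor = 2 × 6 × 4.015 × 5.994 × 3.006 = 868.
Original = 710 ppb × 868 = 6.16 × 10⁵ ppb = 616 ppm.

616 ppm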